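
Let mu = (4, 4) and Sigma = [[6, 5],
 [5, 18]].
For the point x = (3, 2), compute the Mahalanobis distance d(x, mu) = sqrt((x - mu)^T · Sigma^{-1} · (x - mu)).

Step 1 — centre the observation: (x - mu) = (-1, -2).

Step 2 — invert Sigma. det(Sigma) = 6·18 - (5)² = 83.
  Sigma^{-1} = (1/det) · [[d, -b], [-b, a]] = [[0.2169, -0.0602],
 [-0.0602, 0.0723]].

Step 3 — form the quadratic (x - mu)^T · Sigma^{-1} · (x - mu):
  Sigma^{-1} · (x - mu) = (-0.0964, -0.0843).
  (x - mu)^T · [Sigma^{-1} · (x - mu)] = (-1)·(-0.0964) + (-2)·(-0.0843) = 0.2651.

Step 4 — take square root: d = √(0.2651) ≈ 0.5148.

d(x, mu) = √(0.2651) ≈ 0.5148


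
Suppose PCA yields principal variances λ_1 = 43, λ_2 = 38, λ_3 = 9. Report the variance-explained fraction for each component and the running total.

Step 1 — total variance = trace(Sigma) = Σ λ_i = 43 + 38 + 9 = 90.

Step 2 — fraction explained by component i = λ_i / Σ λ:
  PC1: 43/90 = 0.4778
  PC2: 38/90 = 0.4222
  PC3: 9/90 = 0.1

Step 3 — cumulative fraction after k components = (λ_1 + ... + λ_k) / Σ λ:
  k = 1: 43/90 = 0.4778
  k = 2: (43 + 38)/90 = 81/90 = 0.9
  k = 3: (43 + 38 + 9)/90 = 90/90 = 1

Summary (fraction, with percent):

explained: PC1 0.4778 (47.78%), PC2 0.4222 (42.22%), PC3 0.1 (10%);  cumulative: 0.4778, 0.9, 1


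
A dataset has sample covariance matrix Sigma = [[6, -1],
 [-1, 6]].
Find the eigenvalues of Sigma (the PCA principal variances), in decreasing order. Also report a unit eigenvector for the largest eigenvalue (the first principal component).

Step 1 — characteristic polynomial of 2×2 Sigma:
  det(Sigma - λI) = λ² - trace · λ + det = 0.
  trace = 6 + 6 = 12, det = 6·6 - (-1)² = 35.
Step 2 — discriminant:
  Δ = trace² - 4·det = 144 - 140 = 4.
Step 3 — eigenvalues:
  λ = (trace ± √Δ)/2 = (12 ± 2)/2,
  λ_1 = 7,  λ_2 = 5.

Step 4 — unit eigenvector for λ_1: solve (Sigma - λ_1 I)v = 0. First row:
  (6 - 7)·v_x + (-1)·v_y = 0, i.e. (-1)·v_x + (-1)·v_y = 0,
  so v ∝ (b, λ_1 - a) = (-1, 1); multiply by -1 so the first entry is positive: u = (1, -1).
  ||u|| = √((1)² + (-1)²) = √(2) ≈ 1.4142,
  v_1 = u/||u|| ≈ (0.7071, -0.7071) (||v_1|| = 1).

λ_1 = 7,  λ_2 = 5;  v_1 ≈ (0.7071, -0.7071)


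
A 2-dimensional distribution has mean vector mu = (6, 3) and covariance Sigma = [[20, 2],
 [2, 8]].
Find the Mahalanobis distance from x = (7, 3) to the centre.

Step 1 — centre the observation: (x - mu) = (1, 0).

Step 2 — invert Sigma. det(Sigma) = 20·8 - (2)² = 156.
  Sigma^{-1} = (1/det) · [[d, -b], [-b, a]] = [[0.0513, -0.0128],
 [-0.0128, 0.1282]].

Step 3 — form the quadratic (x - mu)^T · Sigma^{-1} · (x - mu):
  Sigma^{-1} · (x - mu) = (0.0513, -0.0128).
  (x - mu)^T · [Sigma^{-1} · (x - mu)] = (1)·(0.0513) + (0)·(-0.0128) = 0.0513.

Step 4 — take square root: d = √(0.0513) ≈ 0.2265.

d(x, mu) = √(0.0513) ≈ 0.2265


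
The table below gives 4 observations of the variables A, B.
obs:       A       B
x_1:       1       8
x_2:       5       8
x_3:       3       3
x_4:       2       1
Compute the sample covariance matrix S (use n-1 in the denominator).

Step 1 — column means:
  mean(A) = (1 + 5 + 3 + 2) / 4 = 11/4 = 2.75
  mean(B) = (8 + 8 + 3 + 1) / 4 = 20/4 = 5

Step 2 — sample covariance S[i,j] = (1/(n-1)) · Σ_k (x_{k,i} - mean_i) · (x_{k,j} - mean_j), with n-1 = 3.
  S[A,A] = ((-1.75)·(-1.75) + (2.25)·(2.25) + (0.25)·(0.25) + (-0.75)·(-0.75)) / 3 = 8.75/3 = 2.9167
  S[A,B] = ((-1.75)·(3) + (2.25)·(3) + (0.25)·(-2) + (-0.75)·(-4)) / 3 = 4/3 = 1.3333
  S[B,B] = ((3)·(3) + (3)·(3) + (-2)·(-2) + (-4)·(-4)) / 3 = 38/3 = 12.6667

S is symmetric (S[j,i] = S[i,j]). Assembling:

S = [[2.9167, 1.3333],
 [1.3333, 12.6667]]


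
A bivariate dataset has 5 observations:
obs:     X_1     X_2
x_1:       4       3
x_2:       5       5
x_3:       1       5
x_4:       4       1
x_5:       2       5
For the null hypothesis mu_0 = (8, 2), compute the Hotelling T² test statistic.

Step 1 — sample mean vector:
  mean(X_1) = (4 + 5 + 1 + 4 + 2) / 5 = 16/5 = 3.2
  mean(X_2) = (3 + 5 + 5 + 1 + 5) / 5 = 19/5 = 3.8
  x̄ = (3.2, 3.8),  deviation x̄ - mu_0 = (3.2, 3.8) - (8, 2) = (-4.8, 1.8).

Step 2 — sample covariance matrix, S[i,j] = (1/(n-1)) · Σ_k (x_{k,i} - mean_i) · (x_{k,j} - mean_j), divisor n-1 = 4:
  S[X_1,X_1] = ((0.8)·(0.8) + (1.8)·(1.8) + (-2.2)·(-2.2) + (0.8)·(0.8) + (-1.2)·(-1.2)) / 4 = 10.8/4 = 2.7
  S[X_1,X_2] = ((0.8)·(-0.8) + (1.8)·(1.2) + (-2.2)·(1.2) + (0.8)·(-2.8) + (-1.2)·(1.2)) / 4 = -4.8/4 = -1.2
  S[X_2,X_2] = ((-0.8)·(-0.8) + (1.2)·(1.2) + (1.2)·(1.2) + (-2.8)·(-2.8) + (1.2)·(1.2)) / 4 = 12.8/4 = 3.2
  S = [[2.7, -1.2],
 [-1.2, 3.2]].

Step 3 — invert S. det(S) = 2.7·3.2 - (-1.2)² = 7.2.
  S^{-1} = (1/det) · [[d, -b], [-b, a]] = [[0.4444, 0.1667],
 [0.1667, 0.375]].

Step 4 — quadratic form (x̄ - mu_0)^T · S^{-1} · (x̄ - mu_0):
  S^{-1} · (x̄ - mu_0) = (-1.8333, -0.125),
  (x̄ - mu_0)^T · [...] = (-4.8)·(-1.8333) + (1.8)·(-0.125) = 8.575.

Step 5 — scale by n: T² = 5 · 8.575 = 42.875.

T² ≈ 42.875


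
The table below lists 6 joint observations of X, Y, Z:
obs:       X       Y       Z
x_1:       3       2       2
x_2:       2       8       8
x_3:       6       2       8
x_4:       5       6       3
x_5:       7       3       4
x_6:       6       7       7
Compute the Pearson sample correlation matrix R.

Step 1 — column means:
  mean(X) = (3 + 2 + 6 + 5 + 7 + 6) / 6 = 29/6 = 4.8333
  mean(Y) = (2 + 8 + 2 + 6 + 3 + 7) / 6 = 28/6 = 4.6667
  mean(Z) = (2 + 8 + 8 + 3 + 4 + 7) / 6 = 32/6 = 5.3333

Step 2 — sample variances and covariances s[i,j] = (1/(n-1)) · Σ_k (x_{k,i} - mean_i) · (x_{k,j} - mean_j), with n-1 = 5:
  s[X,X] = ((-1.8333)·(-1.8333) + (-2.8333)·(-2.8333) + (1.1667)·(1.1667) + (0.1667)·(0.1667) + (2.1667)·(2.1667) + (1.1667)·(1.1667)) / 5 = 18.8333/5 = 3.7667
  s[X,Y] = ((-1.8333)·(-2.6667) + (-2.8333)·(3.3333) + (1.1667)·(-2.6667) + (0.1667)·(1.3333) + (2.1667)·(-1.6667) + (1.1667)·(2.3333)) / 5 = -8.3333/5 = -1.6667
  s[X,Z] = ((-1.8333)·(-3.3333) + (-2.8333)·(2.6667) + (1.1667)·(2.6667) + (0.1667)·(-2.3333) + (2.1667)·(-1.3333) + (1.1667)·(1.6667)) / 5 = 0.3333/5 = 0.0667
  s[Y,Y] = ((-2.6667)·(-2.6667) + (3.3333)·(3.3333) + (-2.6667)·(-2.6667) + (1.3333)·(1.3333) + (-1.6667)·(-1.6667) + (2.3333)·(2.3333)) / 5 = 35.3333/5 = 7.0667
  s[Y,Z] = ((-2.6667)·(-3.3333) + (3.3333)·(2.6667) + (-2.6667)·(2.6667) + (1.3333)·(-2.3333) + (-1.6667)·(-1.3333) + (2.3333)·(1.6667)) / 5 = 13.6667/5 = 2.7333
  s[Z,Z] = ((-3.3333)·(-3.3333) + (2.6667)·(2.6667) + (2.6667)·(2.6667) + (-2.3333)·(-2.3333) + (-1.3333)·(-1.3333) + (1.6667)·(1.6667)) / 5 = 35.3333/5 = 7.0667
  Sample standard deviations s_i = √(s[i,i]):
  s(X) = √(3.7667) = 1.9408
  s(Y) = √(7.0667) = 2.6583
  s(Z) = √(7.0667) = 2.6583

Step 3 — r_{ij} = s_{ij} / (s_i · s_j):
  r[X,X] = 1 (diagonal).
  r[X,Y] = -1.6667 / (1.9408 · 2.6583) = -1.6667 / 5.1592 = -0.323
  r[X,Z] = 0.0667 / (1.9408 · 2.6583) = 0.0667 / 5.1592 = 0.0129
  r[Y,Y] = 1 (diagonal).
  r[Y,Z] = 2.7333 / (2.6583 · 2.6583) = 2.7333 / 7.0667 = 0.3868
  r[Z,Z] = 1 (diagonal).

R is symmetric with unit diagonal. Assembling:

R = [[1, -0.323, 0.0129],
 [-0.323, 1, 0.3868],
 [0.0129, 0.3868, 1]]


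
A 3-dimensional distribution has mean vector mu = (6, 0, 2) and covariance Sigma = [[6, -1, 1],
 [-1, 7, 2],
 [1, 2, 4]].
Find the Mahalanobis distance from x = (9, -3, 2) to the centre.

Step 1 — centre the observation: (x - mu) = (3, -3, 0).

Step 2 — invert Sigma (cofactor / det for 3×3, or solve directly):
  Sigma^{-1} = [[0.186, 0.0465, -0.0698],
 [0.0465, 0.1783, -0.1008],
 [-0.0698, -0.1008, 0.3178]].

Step 3 — form the quadratic (x - mu)^T · Sigma^{-1} · (x - mu):
  Sigma^{-1} · (x - mu) = (0.4186, -0.3953, 0.093).
  (x - mu)^T · [Sigma^{-1} · (x - mu)] = (3)·(0.4186) + (-3)·(-0.3953) + (0)·(0.093) = 2.4419.

Step 4 — take square root: d = √(2.4419) ≈ 1.5626.

d(x, mu) = √(2.4419) ≈ 1.5626


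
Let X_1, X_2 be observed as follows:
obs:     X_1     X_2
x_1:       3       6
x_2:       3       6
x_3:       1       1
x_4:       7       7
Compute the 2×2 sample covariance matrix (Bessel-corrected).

Step 1 — column means:
  mean(X_1) = (3 + 3 + 1 + 7) / 4 = 14/4 = 3.5
  mean(X_2) = (6 + 6 + 1 + 7) / 4 = 20/4 = 5

Step 2 — sample covariance S[i,j] = (1/(n-1)) · Σ_k (x_{k,i} - mean_i) · (x_{k,j} - mean_j), with n-1 = 3.
  S[X_1,X_1] = ((-0.5)·(-0.5) + (-0.5)·(-0.5) + (-2.5)·(-2.5) + (3.5)·(3.5)) / 3 = 19/3 = 6.3333
  S[X_1,X_2] = ((-0.5)·(1) + (-0.5)·(1) + (-2.5)·(-4) + (3.5)·(2)) / 3 = 16/3 = 5.3333
  S[X_2,X_2] = ((1)·(1) + (1)·(1) + (-4)·(-4) + (2)·(2)) / 3 = 22/3 = 7.3333

S is symmetric (S[j,i] = S[i,j]). Assembling:

S = [[6.3333, 5.3333],
 [5.3333, 7.3333]]


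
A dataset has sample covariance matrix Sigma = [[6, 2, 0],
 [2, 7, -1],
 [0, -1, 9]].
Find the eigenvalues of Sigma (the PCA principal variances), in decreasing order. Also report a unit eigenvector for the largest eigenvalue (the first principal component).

Step 1 — characteristic polynomial p(λ) = det(λI - Sigma) = λ³ - tr·λ² + c_1·λ - det, where tr = trace, c_1 = sum of the principal 2×2 minors, det = det(Sigma):
  tr = 6 + 7 + 9 = 22,
  c_1 = (6·7 - (2)²) + (6·9 - (0)²) + (7·9 - (-1)²) = 38 + 54 + 62 = 154,
  det = 6·(7·9 - (-1)²) - (2)·((2)·9 - (-1)·(0)) + (0)·((2)·(-1) - 7·(0)) = 6·(62) - (2)·(18) + (0)·(-2) = 336.
  So p(λ) = λ³ - 22λ² + 154λ - 336.
Step 2 — look for an integer root (rational root theorem: any rational root is an integer divisor of 336). Testing λ = 8:
  p(8) = 512 - 1408 + 1232 - 336 = 0  ✓
  Dividing out (λ - 8): p(λ) = (λ - 8)(λ² - 14λ + 42).
Step 3 — remaining eigenvalues from the quadratic λ² - 14λ + 42 = 0:
  Δ = 14² - 4·42 = 196 - 168 = 28,  λ = (14 ± √28)/2 = (14 ± 5.2915)/2 ≈ 9.6458 or 4.3542.
  Sorted: λ_1 = 9.6458,  λ_2 = 8,  λ_3 = 4.3542  (check: sum = 22 = tr ✓).

Step 4 — unit eigenvector for λ_1 ≈ 9.6458: v spans the null space of (Sigma - λ_1 I), whose rows are
  r_1 = (-3.6458, 2, 0),  r_2 = (2, -2.6458, -1),  r_3 = (0, -1, -0.6458).
  v is orthogonal to every row, so take v ∝ r_1 × r_2 = ((2)·(-1) - (0)·(-2.6458), (0)·(2) - (-3.6458)·(-1), (-3.6458)·(-2.6458) - (2)·(2)) ≈ (-2, -3.6458, 5.6458).
  Rescale (multiply by -1 so the first nonzero entry is positive): u = (2, 3.6458, -5.6458).
  ||u|| = √((2)² + (3.6458)² + (-5.6458)²) = √(49.166) ≈ 7.0118,  v_1 = u/||u|| ≈ (0.2852, 0.5199, -0.8052) (||v_1|| = 1).

λ_1 = 9.6458,  λ_2 = 8,  λ_3 = 4.3542;  v_1 ≈ (0.2852, 0.5199, -0.8052)


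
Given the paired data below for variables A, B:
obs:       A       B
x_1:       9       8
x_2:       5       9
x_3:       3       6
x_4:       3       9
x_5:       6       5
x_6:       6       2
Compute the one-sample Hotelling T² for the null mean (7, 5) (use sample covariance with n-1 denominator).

Step 1 — sample mean vector:
  mean(A) = (9 + 5 + 3 + 3 + 6 + 6) / 6 = 32/6 = 5.3333
  mean(B) = (8 + 9 + 6 + 9 + 5 + 2) / 6 = 39/6 = 6.5
  x̄ = (5.3333, 6.5),  deviation x̄ - mu_0 = (5.3333, 6.5) - (7, 5) = (-1.6667, 1.5).

Step 2 — sample covariance matrix, S[i,j] = (1/(n-1)) · Σ_k (x_{k,i} - mean_i) · (x_{k,j} - mean_j), divisor n-1 = 5:
  S[A,A] = ((3.6667)·(3.6667) + (-0.3333)·(-0.3333) + (-2.3333)·(-2.3333) + (-2.3333)·(-2.3333) + (0.6667)·(0.6667) + (0.6667)·(0.6667)) / 5 = 25.3333/5 = 5.0667
  S[A,B] = ((3.6667)·(1.5) + (-0.3333)·(2.5) + (-2.3333)·(-0.5) + (-2.3333)·(2.5) + (0.6667)·(-1.5) + (0.6667)·(-4.5)) / 5 = -4/5 = -0.8
  S[B,B] = ((1.5)·(1.5) + (2.5)·(2.5) + (-0.5)·(-0.5) + (2.5)·(2.5) + (-1.5)·(-1.5) + (-4.5)·(-4.5)) / 5 = 37.5/5 = 7.5
  S = [[5.0667, -0.8],
 [-0.8, 7.5]].

Step 3 — invert S. det(S) = 5.0667·7.5 - (-0.8)² = 37.36.
  S^{-1} = (1/det) · [[d, -b], [-b, a]] = [[0.2007, 0.0214],
 [0.0214, 0.1356]].

Step 4 — quadratic form (x̄ - mu_0)^T · S^{-1} · (x̄ - mu_0):
  S^{-1} · (x̄ - mu_0) = (-0.3025, 0.1677),
  (x̄ - mu_0)^T · [...] = (-1.6667)·(-0.3025) + (1.5)·(0.1677) = 0.7557.

Step 5 — scale by n: T² = 6 · 0.7557 = 4.5343.

T² ≈ 4.5343


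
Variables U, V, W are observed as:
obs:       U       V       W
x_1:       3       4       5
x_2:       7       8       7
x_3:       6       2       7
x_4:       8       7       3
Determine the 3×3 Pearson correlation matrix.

Step 1 — column means:
  mean(U) = (3 + 7 + 6 + 8) / 4 = 24/4 = 6
  mean(V) = (4 + 8 + 2 + 7) / 4 = 21/4 = 5.25
  mean(W) = (5 + 7 + 7 + 3) / 4 = 22/4 = 5.5

Step 2 — sample variances and covariances s[i,j] = (1/(n-1)) · Σ_k (x_{k,i} - mean_i) · (x_{k,j} - mean_j), with n-1 = 3:
  s[U,U] = ((-3)·(-3) + (1)·(1) + (0)·(0) + (2)·(2)) / 3 = 14/3 = 4.6667
  s[U,V] = ((-3)·(-1.25) + (1)·(2.75) + (0)·(-3.25) + (2)·(1.75)) / 3 = 10/3 = 3.3333
  s[U,W] = ((-3)·(-0.5) + (1)·(1.5) + (0)·(1.5) + (2)·(-2.5)) / 3 = -2/3 = -0.6667
  s[V,V] = ((-1.25)·(-1.25) + (2.75)·(2.75) + (-3.25)·(-3.25) + (1.75)·(1.75)) / 3 = 22.75/3 = 7.5833
  s[V,W] = ((-1.25)·(-0.5) + (2.75)·(1.5) + (-3.25)·(1.5) + (1.75)·(-2.5)) / 3 = -4.5/3 = -1.5
  s[W,W] = ((-0.5)·(-0.5) + (1.5)·(1.5) + (1.5)·(1.5) + (-2.5)·(-2.5)) / 3 = 11/3 = 3.6667
  Sample standard deviations s_i = √(s[i,i]):
  s(U) = √(4.6667) = 2.1602
  s(V) = √(7.5833) = 2.7538
  s(W) = √(3.6667) = 1.9149

Step 3 — r_{ij} = s_{ij} / (s_i · s_j):
  r[U,U] = 1 (diagonal).
  r[U,V] = 3.3333 / (2.1602 · 2.7538) = 3.3333 / 5.9489 = 0.5603
  r[U,W] = -0.6667 / (2.1602 · 1.9149) = -0.6667 / 4.1366 = -0.1612
  r[V,V] = 1 (diagonal).
  r[V,W] = -1.5 / (2.7538 · 1.9149) = -1.5 / 5.2731 = -0.2845
  r[W,W] = 1 (diagonal).

R is symmetric with unit diagonal. Assembling:

R = [[1, 0.5603, -0.1612],
 [0.5603, 1, -0.2845],
 [-0.1612, -0.2845, 1]]


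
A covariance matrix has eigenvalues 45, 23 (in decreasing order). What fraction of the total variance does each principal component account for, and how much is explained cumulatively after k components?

Step 1 — total variance = trace(Sigma) = Σ λ_i = 45 + 23 = 68.

Step 2 — fraction explained by component i = λ_i / Σ λ:
  PC1: 45/68 = 0.6618
  PC2: 23/68 = 0.3382

Step 3 — cumulative fraction after k components = (λ_1 + ... + λ_k) / Σ λ:
  k = 1: 45/68 = 0.6618
  k = 2: (45 + 23)/68 = 68/68 = 1

Summary (fraction, with percent):

explained: PC1 0.6618 (66.18%), PC2 0.3382 (33.82%);  cumulative: 0.6618, 1


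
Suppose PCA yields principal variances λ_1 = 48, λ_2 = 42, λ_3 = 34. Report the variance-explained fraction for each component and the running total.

Step 1 — total variance = trace(Sigma) = Σ λ_i = 48 + 42 + 34 = 124.

Step 2 — fraction explained by component i = λ_i / Σ λ:
  PC1: 48/124 = 0.3871
  PC2: 42/124 = 0.3387
  PC3: 34/124 = 0.2742

Step 3 — cumulative fraction after k components = (λ_1 + ... + λ_k) / Σ λ:
  k = 1: 48/124 = 0.3871
  k = 2: (48 + 42)/124 = 90/124 = 0.7258
  k = 3: (48 + 42 + 34)/124 = 124/124 = 1

Summary (fraction, with percent):

explained: PC1 0.3871 (38.71%), PC2 0.3387 (33.87%), PC3 0.2742 (27.42%);  cumulative: 0.3871, 0.7258, 1


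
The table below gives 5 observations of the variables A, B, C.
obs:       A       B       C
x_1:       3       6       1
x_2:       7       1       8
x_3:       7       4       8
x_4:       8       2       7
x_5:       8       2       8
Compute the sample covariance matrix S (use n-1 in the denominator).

Step 1 — column means:
  mean(A) = (3 + 7 + 7 + 8 + 8) / 5 = 33/5 = 6.6
  mean(B) = (6 + 1 + 4 + 2 + 2) / 5 = 15/5 = 3
  mean(C) = (1 + 8 + 8 + 7 + 8) / 5 = 32/5 = 6.4

Step 2 — sample covariance S[i,j] = (1/(n-1)) · Σ_k (x_{k,i} - mean_i) · (x_{k,j} - mean_j), with n-1 = 4.
  S[A,A] = ((-3.6)·(-3.6) + (0.4)·(0.4) + (0.4)·(0.4) + (1.4)·(1.4) + (1.4)·(1.4)) / 4 = 17.2/4 = 4.3
  S[A,B] = ((-3.6)·(3) + (0.4)·(-2) + (0.4)·(1) + (1.4)·(-1) + (1.4)·(-1)) / 4 = -14/4 = -3.5
  S[A,C] = ((-3.6)·(-5.4) + (0.4)·(1.6) + (0.4)·(1.6) + (1.4)·(0.6) + (1.4)·(1.6)) / 4 = 23.8/4 = 5.95
  S[B,B] = ((3)·(3) + (-2)·(-2) + (1)·(1) + (-1)·(-1) + (-1)·(-1)) / 4 = 16/4 = 4
  S[B,C] = ((3)·(-5.4) + (-2)·(1.6) + (1)·(1.6) + (-1)·(0.6) + (-1)·(1.6)) / 4 = -20/4 = -5
  S[C,C] = ((-5.4)·(-5.4) + (1.6)·(1.6) + (1.6)·(1.6) + (0.6)·(0.6) + (1.6)·(1.6)) / 4 = 37.2/4 = 9.3

S is symmetric (S[j,i] = S[i,j]). Assembling:

S = [[4.3, -3.5, 5.95],
 [-3.5, 4, -5],
 [5.95, -5, 9.3]]


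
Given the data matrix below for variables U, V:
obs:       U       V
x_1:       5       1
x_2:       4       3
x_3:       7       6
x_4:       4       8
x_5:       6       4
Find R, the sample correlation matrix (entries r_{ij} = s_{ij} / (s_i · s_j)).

Step 1 — column means:
  mean(U) = (5 + 4 + 7 + 4 + 6) / 5 = 26/5 = 5.2
  mean(V) = (1 + 3 + 6 + 8 + 4) / 5 = 22/5 = 4.4

Step 2 — sample variances and covariances s[i,j] = (1/(n-1)) · Σ_k (x_{k,i} - mean_i) · (x_{k,j} - mean_j), with n-1 = 4:
  s[U,U] = ((-0.2)·(-0.2) + (-1.2)·(-1.2) + (1.8)·(1.8) + (-1.2)·(-1.2) + (0.8)·(0.8)) / 4 = 6.8/4 = 1.7
  s[U,V] = ((-0.2)·(-3.4) + (-1.2)·(-1.4) + (1.8)·(1.6) + (-1.2)·(3.6) + (0.8)·(-0.4)) / 4 = 0.6/4 = 0.15
  s[V,V] = ((-3.4)·(-3.4) + (-1.4)·(-1.4) + (1.6)·(1.6) + (3.6)·(3.6) + (-0.4)·(-0.4)) / 4 = 29.2/4 = 7.3
  Sample standard deviations s_i = √(s[i,i]):
  s(U) = √(1.7) = 1.3038
  s(V) = √(7.3) = 2.7019

Step 3 — r_{ij} = s_{ij} / (s_i · s_j):
  r[U,U] = 1 (diagonal).
  r[U,V] = 0.15 / (1.3038 · 2.7019) = 0.15 / 3.5228 = 0.0426
  r[V,V] = 1 (diagonal).

R is symmetric with unit diagonal. Assembling:

R = [[1, 0.0426],
 [0.0426, 1]]


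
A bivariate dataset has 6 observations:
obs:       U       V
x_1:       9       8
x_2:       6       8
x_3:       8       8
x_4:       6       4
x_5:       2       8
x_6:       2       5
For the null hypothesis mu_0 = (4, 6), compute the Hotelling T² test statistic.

Step 1 — sample mean vector:
  mean(U) = (9 + 6 + 8 + 6 + 2 + 2) / 6 = 33/6 = 5.5
  mean(V) = (8 + 8 + 8 + 4 + 8 + 5) / 6 = 41/6 = 6.8333
  x̄ = (5.5, 6.8333),  deviation x̄ - mu_0 = (5.5, 6.8333) - (4, 6) = (1.5, 0.8333).

Step 2 — sample covariance matrix, S[i,j] = (1/(n-1)) · Σ_k (x_{k,i} - mean_i) · (x_{k,j} - mean_j), divisor n-1 = 5:
  S[U,U] = ((3.5)·(3.5) + (0.5)·(0.5) + (2.5)·(2.5) + (0.5)·(0.5) + (-3.5)·(-3.5) + (-3.5)·(-3.5)) / 5 = 43.5/5 = 8.7
  S[U,V] = ((3.5)·(1.1667) + (0.5)·(1.1667) + (2.5)·(1.1667) + (0.5)·(-2.8333) + (-3.5)·(1.1667) + (-3.5)·(-1.8333)) / 5 = 8.5/5 = 1.7
  S[V,V] = ((1.1667)·(1.1667) + (1.1667)·(1.1667) + (1.1667)·(1.1667) + (-2.8333)·(-2.8333) + (1.1667)·(1.1667) + (-1.8333)·(-1.8333)) / 5 = 16.8333/5 = 3.3667
  S = [[8.7, 1.7],
 [1.7, 3.3667]].

Step 3 — invert S. det(S) = 8.7·3.3667 - (1.7)² = 26.4.
  S^{-1} = (1/det) · [[d, -b], [-b, a]] = [[0.1275, -0.0644],
 [-0.0644, 0.3295]].

Step 4 — quadratic form (x̄ - mu_0)^T · S^{-1} · (x̄ - mu_0):
  S^{-1} · (x̄ - mu_0) = (0.1376, 0.178),
  (x̄ - mu_0)^T · [...] = (1.5)·(0.1376) + (0.8333)·(0.178) = 0.3548.

Step 5 — scale by n: T² = 6 · 0.3548 = 2.1288.

T² ≈ 2.1288


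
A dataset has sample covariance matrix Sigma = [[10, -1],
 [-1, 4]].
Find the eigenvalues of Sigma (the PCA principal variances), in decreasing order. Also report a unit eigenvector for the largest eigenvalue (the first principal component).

Step 1 — characteristic polynomial of 2×2 Sigma:
  det(Sigma - λI) = λ² - trace · λ + det = 0.
  trace = 10 + 4 = 14, det = 10·4 - (-1)² = 39.
Step 2 — discriminant:
  Δ = trace² - 4·det = 196 - 156 = 40.
Step 3 — eigenvalues:
  λ = (trace ± √Δ)/2 = (14 ± 6.3246)/2,
  λ_1 = 10.1623,  λ_2 = 3.8377.

Step 4 — unit eigenvector for λ_1: solve (Sigma - λ_1 I)v = 0. First row:
  (10 - 10.1623)·v_x + (-1)·v_y = 0, i.e. (-0.1623)·v_x + (-1)·v_y = 0,
  so v ∝ (b, λ_1 - a) = (-1, 0.1623); multiply by -1 so the first entry is positive: u = (1, -0.1623).
  ||u|| = √((1)² + (-0.1623)²) = √(1.0263) ≈ 1.0131,
  v_1 = u/||u|| ≈ (0.9871, -0.1602) (||v_1|| = 1).

λ_1 = 10.1623,  λ_2 = 3.8377;  v_1 ≈ (0.9871, -0.1602)


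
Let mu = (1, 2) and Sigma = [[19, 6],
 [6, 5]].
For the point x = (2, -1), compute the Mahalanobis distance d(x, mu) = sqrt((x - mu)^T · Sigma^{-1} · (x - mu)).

Step 1 — centre the observation: (x - mu) = (1, -3).

Step 2 — invert Sigma. det(Sigma) = 19·5 - (6)² = 59.
  Sigma^{-1} = (1/det) · [[d, -b], [-b, a]] = [[0.0847, -0.1017],
 [-0.1017, 0.322]].

Step 3 — form the quadratic (x - mu)^T · Sigma^{-1} · (x - mu):
  Sigma^{-1} · (x - mu) = (0.3898, -1.0678).
  (x - mu)^T · [Sigma^{-1} · (x - mu)] = (1)·(0.3898) + (-3)·(-1.0678) = 3.5932.

Step 4 — take square root: d = √(3.5932) ≈ 1.8956.

d(x, mu) = √(3.5932) ≈ 1.8956


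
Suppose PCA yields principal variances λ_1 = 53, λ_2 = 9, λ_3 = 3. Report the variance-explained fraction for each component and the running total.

Step 1 — total variance = trace(Sigma) = Σ λ_i = 53 + 9 + 3 = 65.

Step 2 — fraction explained by component i = λ_i / Σ λ:
  PC1: 53/65 = 0.8154
  PC2: 9/65 = 0.1385
  PC3: 3/65 = 0.0462

Step 3 — cumulative fraction after k components = (λ_1 + ... + λ_k) / Σ λ:
  k = 1: 53/65 = 0.8154
  k = 2: (53 + 9)/65 = 62/65 = 0.9538
  k = 3: (53 + 9 + 3)/65 = 65/65 = 1

Summary (fraction, with percent):

explained: PC1 0.8154 (81.54%), PC2 0.1385 (13.85%), PC3 0.0462 (4.62%);  cumulative: 0.8154, 0.9538, 1


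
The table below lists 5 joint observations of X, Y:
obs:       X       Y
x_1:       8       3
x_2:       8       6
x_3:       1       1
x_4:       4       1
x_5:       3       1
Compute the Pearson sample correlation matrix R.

Step 1 — column means:
  mean(X) = (8 + 8 + 1 + 4 + 3) / 5 = 24/5 = 4.8
  mean(Y) = (3 + 6 + 1 + 1 + 1) / 5 = 12/5 = 2.4

Step 2 — sample variances and covariances s[i,j] = (1/(n-1)) · Σ_k (x_{k,i} - mean_i) · (x_{k,j} - mean_j), with n-1 = 4:
  s[X,X] = ((3.2)·(3.2) + (3.2)·(3.2) + (-3.8)·(-3.8) + (-0.8)·(-0.8) + (-1.8)·(-1.8)) / 4 = 38.8/4 = 9.7
  s[X,Y] = ((3.2)·(0.6) + (3.2)·(3.6) + (-3.8)·(-1.4) + (-0.8)·(-1.4) + (-1.8)·(-1.4)) / 4 = 22.4/4 = 5.6
  s[Y,Y] = ((0.6)·(0.6) + (3.6)·(3.6) + (-1.4)·(-1.4) + (-1.4)·(-1.4) + (-1.4)·(-1.4)) / 4 = 19.2/4 = 4.8
  Sample standard deviations s_i = √(s[i,i]):
  s(X) = √(9.7) = 3.1145
  s(Y) = √(4.8) = 2.1909

Step 3 — r_{ij} = s_{ij} / (s_i · s_j):
  r[X,X] = 1 (diagonal).
  r[X,Y] = 5.6 / (3.1145 · 2.1909) = 5.6 / 6.8235 = 0.8207
  r[Y,Y] = 1 (diagonal).

R is symmetric with unit diagonal. Assembling:

R = [[1, 0.8207],
 [0.8207, 1]]


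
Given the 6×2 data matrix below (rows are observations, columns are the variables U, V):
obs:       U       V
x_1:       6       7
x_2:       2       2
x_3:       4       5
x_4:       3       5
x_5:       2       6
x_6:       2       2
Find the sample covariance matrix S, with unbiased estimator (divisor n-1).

Step 1 — column means:
  mean(U) = (6 + 2 + 4 + 3 + 2 + 2) / 6 = 19/6 = 3.1667
  mean(V) = (7 + 2 + 5 + 5 + 6 + 2) / 6 = 27/6 = 4.5

Step 2 — sample covariance S[i,j] = (1/(n-1)) · Σ_k (x_{k,i} - mean_i) · (x_{k,j} - mean_j), with n-1 = 5.
  S[U,U] = ((2.8333)·(2.8333) + (-1.1667)·(-1.1667) + (0.8333)·(0.8333) + (-0.1667)·(-0.1667) + (-1.1667)·(-1.1667) + (-1.1667)·(-1.1667)) / 5 = 12.8333/5 = 2.5667
  S[U,V] = ((2.8333)·(2.5) + (-1.1667)·(-2.5) + (0.8333)·(0.5) + (-0.1667)·(0.5) + (-1.1667)·(1.5) + (-1.1667)·(-2.5)) / 5 = 11.5/5 = 2.3
  S[V,V] = ((2.5)·(2.5) + (-2.5)·(-2.5) + (0.5)·(0.5) + (0.5)·(0.5) + (1.5)·(1.5) + (-2.5)·(-2.5)) / 5 = 21.5/5 = 4.3

S is symmetric (S[j,i] = S[i,j]). Assembling:

S = [[2.5667, 2.3],
 [2.3, 4.3]]


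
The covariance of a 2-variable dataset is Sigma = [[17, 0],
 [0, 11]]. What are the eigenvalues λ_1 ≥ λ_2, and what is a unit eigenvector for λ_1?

Step 1 — characteristic polynomial of 2×2 Sigma:
  det(Sigma - λI) = λ² - trace · λ + det = 0.
  trace = 17 + 11 = 28, det = 17·11 - (0)² = 187.
Step 2 — discriminant:
  Δ = trace² - 4·det = 784 - 748 = 36.
Step 3 — eigenvalues:
  λ = (trace ± √Δ)/2 = (28 ± 6)/2,
  λ_1 = 17,  λ_2 = 11.

Step 4 — unit eigenvector for λ_1: Sigma is diagonal, so its eigenvectors are the coordinate axes. λ_1 = 17 is the diagonal entry on the first coordinate axis, hence
  v_1 = (1, 0) (||v_1|| = 1).

λ_1 = 17,  λ_2 = 11;  v_1 ≈ (1, 0)


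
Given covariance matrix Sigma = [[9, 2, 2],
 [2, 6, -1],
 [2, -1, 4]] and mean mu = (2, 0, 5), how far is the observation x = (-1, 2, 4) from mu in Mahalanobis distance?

Step 1 — centre the observation: (x - mu) = (-3, 2, -1).

Step 2 — invert Sigma (cofactor / det for 3×3, or solve directly):
  Sigma^{-1} = [[0.1447, -0.0629, -0.0881],
 [-0.0629, 0.2013, 0.0818],
 [-0.0881, 0.0818, 0.3145]].

Step 3 — form the quadratic (x - mu)^T · Sigma^{-1} · (x - mu):
  Sigma^{-1} · (x - mu) = (-0.4717, 0.5094, 0.1132).
  (x - mu)^T · [Sigma^{-1} · (x - mu)] = (-3)·(-0.4717) + (2)·(0.5094) + (-1)·(0.1132) = 2.3208.

Step 4 — take square root: d = √(2.3208) ≈ 1.5234.

d(x, mu) = √(2.3208) ≈ 1.5234


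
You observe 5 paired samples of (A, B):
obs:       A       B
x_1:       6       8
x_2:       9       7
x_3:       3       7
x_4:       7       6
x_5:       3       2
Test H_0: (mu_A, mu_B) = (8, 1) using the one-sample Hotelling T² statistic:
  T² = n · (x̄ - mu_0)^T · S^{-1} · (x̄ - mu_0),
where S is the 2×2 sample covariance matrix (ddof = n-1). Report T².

Step 1 — sample mean vector:
  mean(A) = (6 + 9 + 3 + 7 + 3) / 5 = 28/5 = 5.6
  mean(B) = (8 + 7 + 7 + 6 + 2) / 5 = 30/5 = 6
  x̄ = (5.6, 6),  deviation x̄ - mu_0 = (5.6, 6) - (8, 1) = (-2.4, 5).

Step 2 — sample covariance matrix, S[i,j] = (1/(n-1)) · Σ_k (x_{k,i} - mean_i) · (x_{k,j} - mean_j), divisor n-1 = 4:
  S[A,A] = ((0.4)·(0.4) + (3.4)·(3.4) + (-2.6)·(-2.6) + (1.4)·(1.4) + (-2.6)·(-2.6)) / 4 = 27.2/4 = 6.8
  S[A,B] = ((0.4)·(2) + (3.4)·(1) + (-2.6)·(1) + (1.4)·(0) + (-2.6)·(-4)) / 4 = 12/4 = 3
  S[B,B] = ((2)·(2) + (1)·(1) + (1)·(1) + (0)·(0) + (-4)·(-4)) / 4 = 22/4 = 5.5
  S = [[6.8, 3],
 [3, 5.5]].

Step 3 — invert S. det(S) = 6.8·5.5 - (3)² = 28.4.
  S^{-1} = (1/det) · [[d, -b], [-b, a]] = [[0.1937, -0.1056],
 [-0.1056, 0.2394]].

Step 4 — quadratic form (x̄ - mu_0)^T · S^{-1} · (x̄ - mu_0):
  S^{-1} · (x̄ - mu_0) = (-0.993, 1.4507),
  (x̄ - mu_0)^T · [...] = (-2.4)·(-0.993) + (5)·(1.4507) = 9.6366.

Step 5 — scale by n: T² = 5 · 9.6366 = 48.1831.

T² ≈ 48.1831


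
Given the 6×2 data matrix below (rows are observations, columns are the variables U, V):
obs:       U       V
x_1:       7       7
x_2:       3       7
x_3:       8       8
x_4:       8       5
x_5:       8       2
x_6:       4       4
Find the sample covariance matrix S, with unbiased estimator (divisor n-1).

Step 1 — column means:
  mean(U) = (7 + 3 + 8 + 8 + 8 + 4) / 6 = 38/6 = 6.3333
  mean(V) = (7 + 7 + 8 + 5 + 2 + 4) / 6 = 33/6 = 5.5

Step 2 — sample covariance S[i,j] = (1/(n-1)) · Σ_k (x_{k,i} - mean_i) · (x_{k,j} - mean_j), with n-1 = 5.
  S[U,U] = ((0.6667)·(0.6667) + (-3.3333)·(-3.3333) + (1.6667)·(1.6667) + (1.6667)·(1.6667) + (1.6667)·(1.6667) + (-2.3333)·(-2.3333)) / 5 = 25.3333/5 = 5.0667
  S[U,V] = ((0.6667)·(1.5) + (-3.3333)·(1.5) + (1.6667)·(2.5) + (1.6667)·(-0.5) + (1.6667)·(-3.5) + (-2.3333)·(-1.5)) / 5 = -3/5 = -0.6
  S[V,V] = ((1.5)·(1.5) + (1.5)·(1.5) + (2.5)·(2.5) + (-0.5)·(-0.5) + (-3.5)·(-3.5) + (-1.5)·(-1.5)) / 5 = 25.5/5 = 5.1

S is symmetric (S[j,i] = S[i,j]). Assembling:

S = [[5.0667, -0.6],
 [-0.6, 5.1]]


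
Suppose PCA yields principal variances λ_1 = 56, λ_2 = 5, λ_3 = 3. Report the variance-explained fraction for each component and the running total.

Step 1 — total variance = trace(Sigma) = Σ λ_i = 56 + 5 + 3 = 64.

Step 2 — fraction explained by component i = λ_i / Σ λ:
  PC1: 56/64 = 0.875
  PC2: 5/64 = 0.0781
  PC3: 3/64 = 0.0469

Step 3 — cumulative fraction after k components = (λ_1 + ... + λ_k) / Σ λ:
  k = 1: 56/64 = 0.875
  k = 2: (56 + 5)/64 = 61/64 = 0.9531
  k = 3: (56 + 5 + 3)/64 = 64/64 = 1

Summary (fraction, with percent):

explained: PC1 0.875 (87.5%), PC2 0.0781 (7.81%), PC3 0.0469 (4.69%);  cumulative: 0.875, 0.9531, 1


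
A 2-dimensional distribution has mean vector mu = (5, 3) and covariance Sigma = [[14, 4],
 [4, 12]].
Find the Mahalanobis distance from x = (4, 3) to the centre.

Step 1 — centre the observation: (x - mu) = (-1, 0).

Step 2 — invert Sigma. det(Sigma) = 14·12 - (4)² = 152.
  Sigma^{-1} = (1/det) · [[d, -b], [-b, a]] = [[0.0789, -0.0263],
 [-0.0263, 0.0921]].

Step 3 — form the quadratic (x - mu)^T · Sigma^{-1} · (x - mu):
  Sigma^{-1} · (x - mu) = (-0.0789, 0.0263).
  (x - mu)^T · [Sigma^{-1} · (x - mu)] = (-1)·(-0.0789) + (0)·(0.0263) = 0.0789.

Step 4 — take square root: d = √(0.0789) ≈ 0.281.

d(x, mu) = √(0.0789) ≈ 0.281


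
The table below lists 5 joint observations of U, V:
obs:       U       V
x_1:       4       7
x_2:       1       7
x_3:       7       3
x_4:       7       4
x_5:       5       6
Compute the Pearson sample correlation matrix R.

Step 1 — column means:
  mean(U) = (4 + 1 + 7 + 7 + 5) / 5 = 24/5 = 4.8
  mean(V) = (7 + 7 + 3 + 4 + 6) / 5 = 27/5 = 5.4

Step 2 — sample variances and covariances s[i,j] = (1/(n-1)) · Σ_k (x_{k,i} - mean_i) · (x_{k,j} - mean_j), with n-1 = 4:
  s[U,U] = ((-0.8)·(-0.8) + (-3.8)·(-3.8) + (2.2)·(2.2) + (2.2)·(2.2) + (0.2)·(0.2)) / 4 = 24.8/4 = 6.2
  s[U,V] = ((-0.8)·(1.6) + (-3.8)·(1.6) + (2.2)·(-2.4) + (2.2)·(-1.4) + (0.2)·(0.6)) / 4 = -15.6/4 = -3.9
  s[V,V] = ((1.6)·(1.6) + (1.6)·(1.6) + (-2.4)·(-2.4) + (-1.4)·(-1.4) + (0.6)·(0.6)) / 4 = 13.2/4 = 3.3
  Sample standard deviations s_i = √(s[i,i]):
  s(U) = √(6.2) = 2.49
  s(V) = √(3.3) = 1.8166

Step 3 — r_{ij} = s_{ij} / (s_i · s_j):
  r[U,U] = 1 (diagonal).
  r[U,V] = -3.9 / (2.49 · 1.8166) = -3.9 / 4.5233 = -0.8622
  r[V,V] = 1 (diagonal).

R is symmetric with unit diagonal. Assembling:

R = [[1, -0.8622],
 [-0.8622, 1]]


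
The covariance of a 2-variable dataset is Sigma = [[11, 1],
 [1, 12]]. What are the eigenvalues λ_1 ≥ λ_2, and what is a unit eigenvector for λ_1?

Step 1 — characteristic polynomial of 2×2 Sigma:
  det(Sigma - λI) = λ² - trace · λ + det = 0.
  trace = 11 + 12 = 23, det = 11·12 - (1)² = 131.
Step 2 — discriminant:
  Δ = trace² - 4·det = 529 - 524 = 5.
Step 3 — eigenvalues:
  λ = (trace ± √Δ)/2 = (23 ± 2.2361)/2,
  λ_1 = 12.618,  λ_2 = 10.382.

Step 4 — unit eigenvector for λ_1: solve (Sigma - λ_1 I)v = 0. First row:
  (11 - 12.618)·v_x + (1)·v_y = 0, i.e. (-1.618)·v_x + (1)·v_y = 0,
  so v ∝ (b, λ_1 - a) = (1, 1.618) = u.
  ||u|| = √((1)² + (1.618)²) = √(3.618) ≈ 1.9021,
  v_1 = u/||u|| ≈ (0.5257, 0.8507) (||v_1|| = 1).

λ_1 = 12.618,  λ_2 = 10.382;  v_1 ≈ (0.5257, 0.8507)


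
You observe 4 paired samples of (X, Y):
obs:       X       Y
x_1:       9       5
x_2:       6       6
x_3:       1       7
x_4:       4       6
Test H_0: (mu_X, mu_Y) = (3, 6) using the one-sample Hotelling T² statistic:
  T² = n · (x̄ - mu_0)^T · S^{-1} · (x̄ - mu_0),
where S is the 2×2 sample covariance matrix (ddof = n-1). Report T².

Step 1 — sample mean vector:
  mean(X) = (9 + 6 + 1 + 4) / 4 = 20/4 = 5
  mean(Y) = (5 + 6 + 7 + 6) / 4 = 24/4 = 6
  x̄ = (5, 6),  deviation x̄ - mu_0 = (5, 6) - (3, 6) = (2, 0).

Step 2 — sample covariance matrix, S[i,j] = (1/(n-1)) · Σ_k (x_{k,i} - mean_i) · (x_{k,j} - mean_j), divisor n-1 = 3:
  S[X,X] = ((4)·(4) + (1)·(1) + (-4)·(-4) + (-1)·(-1)) / 3 = 34/3 = 11.3333
  S[X,Y] = ((4)·(-1) + (1)·(0) + (-4)·(1) + (-1)·(0)) / 3 = -8/3 = -2.6667
  S[Y,Y] = ((-1)·(-1) + (0)·(0) + (1)·(1) + (0)·(0)) / 3 = 2/3 = 0.6667
  S = [[11.3333, -2.6667],
 [-2.6667, 0.6667]].

Step 3 — invert S. det(S) = 11.3333·0.6667 - (-2.6667)² = 0.4444.
  S^{-1} = (1/det) · [[d, -b], [-b, a]] = [[1.5, 6],
 [6, 25.5]].

Step 4 — quadratic form (x̄ - mu_0)^T · S^{-1} · (x̄ - mu_0):
  S^{-1} · (x̄ - mu_0) = (3, 12),
  (x̄ - mu_0)^T · [...] = (2)·(3) + (0)·(12) = 6.

Step 5 — scale by n: T² = 4 · 6 = 24.

T² ≈ 24


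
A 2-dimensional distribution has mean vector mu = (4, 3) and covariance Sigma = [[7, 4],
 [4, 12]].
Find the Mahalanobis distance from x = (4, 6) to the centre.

Step 1 — centre the observation: (x - mu) = (0, 3).

Step 2 — invert Sigma. det(Sigma) = 7·12 - (4)² = 68.
  Sigma^{-1} = (1/det) · [[d, -b], [-b, a]] = [[0.1765, -0.0588],
 [-0.0588, 0.1029]].

Step 3 — form the quadratic (x - mu)^T · Sigma^{-1} · (x - mu):
  Sigma^{-1} · (x - mu) = (-0.1765, 0.3088).
  (x - mu)^T · [Sigma^{-1} · (x - mu)] = (0)·(-0.1765) + (3)·(0.3088) = 0.9265.

Step 4 — take square root: d = √(0.9265) ≈ 0.9625.

d(x, mu) = √(0.9265) ≈ 0.9625


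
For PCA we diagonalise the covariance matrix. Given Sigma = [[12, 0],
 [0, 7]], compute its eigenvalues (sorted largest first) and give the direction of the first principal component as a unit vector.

Step 1 — characteristic polynomial of 2×2 Sigma:
  det(Sigma - λI) = λ² - trace · λ + det = 0.
  trace = 12 + 7 = 19, det = 12·7 - (0)² = 84.
Step 2 — discriminant:
  Δ = trace² - 4·det = 361 - 336 = 25.
Step 3 — eigenvalues:
  λ = (trace ± √Δ)/2 = (19 ± 5)/2,
  λ_1 = 12,  λ_2 = 7.

Step 4 — unit eigenvector for λ_1: Sigma is diagonal, so its eigenvectors are the coordinate axes. λ_1 = 12 is the diagonal entry on the first coordinate axis, hence
  v_1 = (1, 0) (||v_1|| = 1).

λ_1 = 12,  λ_2 = 7;  v_1 ≈ (1, 0)


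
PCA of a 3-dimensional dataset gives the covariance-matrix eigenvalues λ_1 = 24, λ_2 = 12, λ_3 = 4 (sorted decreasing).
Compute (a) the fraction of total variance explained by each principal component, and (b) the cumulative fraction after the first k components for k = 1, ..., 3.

Step 1 — total variance = trace(Sigma) = Σ λ_i = 24 + 12 + 4 = 40.

Step 2 — fraction explained by component i = λ_i / Σ λ:
  PC1: 24/40 = 0.6
  PC2: 12/40 = 0.3
  PC3: 4/40 = 0.1

Step 3 — cumulative fraction after k components = (λ_1 + ... + λ_k) / Σ λ:
  k = 1: 24/40 = 0.6
  k = 2: (24 + 12)/40 = 36/40 = 0.9
  k = 3: (24 + 12 + 4)/40 = 40/40 = 1

Summary (fraction, with percent):

explained: PC1 0.6 (60%), PC2 0.3 (30%), PC3 0.1 (10%);  cumulative: 0.6, 0.9, 1


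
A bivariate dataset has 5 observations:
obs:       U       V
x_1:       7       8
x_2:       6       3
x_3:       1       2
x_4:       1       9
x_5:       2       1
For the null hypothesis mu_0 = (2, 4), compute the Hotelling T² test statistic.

Step 1 — sample mean vector:
  mean(U) = (7 + 6 + 1 + 1 + 2) / 5 = 17/5 = 3.4
  mean(V) = (8 + 3 + 2 + 9 + 1) / 5 = 23/5 = 4.6
  x̄ = (3.4, 4.6),  deviation x̄ - mu_0 = (3.4, 4.6) - (2, 4) = (1.4, 0.6).

Step 2 — sample covariance matrix, S[i,j] = (1/(n-1)) · Σ_k (x_{k,i} - mean_i) · (x_{k,j} - mean_j), divisor n-1 = 4:
  S[U,U] = ((3.6)·(3.6) + (2.6)·(2.6) + (-2.4)·(-2.4) + (-2.4)·(-2.4) + (-1.4)·(-1.4)) / 4 = 33.2/4 = 8.3
  S[U,V] = ((3.6)·(3.4) + (2.6)·(-1.6) + (-2.4)·(-2.6) + (-2.4)·(4.4) + (-1.4)·(-3.6)) / 4 = 8.8/4 = 2.2
  S[V,V] = ((3.4)·(3.4) + (-1.6)·(-1.6) + (-2.6)·(-2.6) + (4.4)·(4.4) + (-3.6)·(-3.6)) / 4 = 53.2/4 = 13.3
  S = [[8.3, 2.2],
 [2.2, 13.3]].

Step 3 — invert S. det(S) = 8.3·13.3 - (2.2)² = 105.55.
  S^{-1} = (1/det) · [[d, -b], [-b, a]] = [[0.126, -0.0208],
 [-0.0208, 0.0786]].

Step 4 — quadratic form (x̄ - mu_0)^T · S^{-1} · (x̄ - mu_0):
  S^{-1} · (x̄ - mu_0) = (0.1639, 0.018),
  (x̄ - mu_0)^T · [...] = (1.4)·(0.1639) + (0.6)·(0.018) = 0.2403.

Step 5 — scale by n: T² = 5 · 0.2403 = 1.2013.

T² ≈ 1.2013


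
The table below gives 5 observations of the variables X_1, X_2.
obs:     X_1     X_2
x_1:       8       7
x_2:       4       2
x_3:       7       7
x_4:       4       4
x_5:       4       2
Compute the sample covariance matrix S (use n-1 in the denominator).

Step 1 — column means:
  mean(X_1) = (8 + 4 + 7 + 4 + 4) / 5 = 27/5 = 5.4
  mean(X_2) = (7 + 2 + 7 + 4 + 2) / 5 = 22/5 = 4.4

Step 2 — sample covariance S[i,j] = (1/(n-1)) · Σ_k (x_{k,i} - mean_i) · (x_{k,j} - mean_j), with n-1 = 4.
  S[X_1,X_1] = ((2.6)·(2.6) + (-1.4)·(-1.4) + (1.6)·(1.6) + (-1.4)·(-1.4) + (-1.4)·(-1.4)) / 4 = 15.2/4 = 3.8
  S[X_1,X_2] = ((2.6)·(2.6) + (-1.4)·(-2.4) + (1.6)·(2.6) + (-1.4)·(-0.4) + (-1.4)·(-2.4)) / 4 = 18.2/4 = 4.55
  S[X_2,X_2] = ((2.6)·(2.6) + (-2.4)·(-2.4) + (2.6)·(2.6) + (-0.4)·(-0.4) + (-2.4)·(-2.4)) / 4 = 25.2/4 = 6.3

S is symmetric (S[j,i] = S[i,j]). Assembling:

S = [[3.8, 4.55],
 [4.55, 6.3]]


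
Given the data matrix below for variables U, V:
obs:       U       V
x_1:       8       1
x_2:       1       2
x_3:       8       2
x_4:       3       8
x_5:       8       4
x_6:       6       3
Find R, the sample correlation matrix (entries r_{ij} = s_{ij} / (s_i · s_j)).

Step 1 — column means:
  mean(U) = (8 + 1 + 8 + 3 + 8 + 6) / 6 = 34/6 = 5.6667
  mean(V) = (1 + 2 + 2 + 8 + 4 + 3) / 6 = 20/6 = 3.3333

Step 2 — sample variances and covariances s[i,j] = (1/(n-1)) · Σ_k (x_{k,i} - mean_i) · (x_{k,j} - mean_j), with n-1 = 5:
  s[U,U] = ((2.3333)·(2.3333) + (-4.6667)·(-4.6667) + (2.3333)·(2.3333) + (-2.6667)·(-2.6667) + (2.3333)·(2.3333) + (0.3333)·(0.3333)) / 5 = 45.3333/5 = 9.0667
  s[U,V] = ((2.3333)·(-2.3333) + (-4.6667)·(-1.3333) + (2.3333)·(-1.3333) + (-2.6667)·(4.6667) + (2.3333)·(0.6667) + (0.3333)·(-0.3333)) / 5 = -13.3333/5 = -2.6667
  s[V,V] = ((-2.3333)·(-2.3333) + (-1.3333)·(-1.3333) + (-1.3333)·(-1.3333) + (4.6667)·(4.6667) + (0.6667)·(0.6667) + (-0.3333)·(-0.3333)) / 5 = 31.3333/5 = 6.2667
  Sample standard deviations s_i = √(s[i,i]):
  s(U) = √(9.0667) = 3.0111
  s(V) = √(6.2667) = 2.5033

Step 3 — r_{ij} = s_{ij} / (s_i · s_j):
  r[U,U] = 1 (diagonal).
  r[U,V] = -2.6667 / (3.0111 · 2.5033) = -2.6667 / 7.5378 = -0.3538
  r[V,V] = 1 (diagonal).

R is symmetric with unit diagonal. Assembling:

R = [[1, -0.3538],
 [-0.3538, 1]]


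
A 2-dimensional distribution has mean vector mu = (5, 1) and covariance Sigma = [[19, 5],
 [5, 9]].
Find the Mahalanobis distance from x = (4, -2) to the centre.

Step 1 — centre the observation: (x - mu) = (-1, -3).

Step 2 — invert Sigma. det(Sigma) = 19·9 - (5)² = 146.
  Sigma^{-1} = (1/det) · [[d, -b], [-b, a]] = [[0.0616, -0.0342],
 [-0.0342, 0.1301]].

Step 3 — form the quadratic (x - mu)^T · Sigma^{-1} · (x - mu):
  Sigma^{-1} · (x - mu) = (0.0411, -0.3562).
  (x - mu)^T · [Sigma^{-1} · (x - mu)] = (-1)·(0.0411) + (-3)·(-0.3562) = 1.0274.

Step 4 — take square root: d = √(1.0274) ≈ 1.0136.

d(x, mu) = √(1.0274) ≈ 1.0136


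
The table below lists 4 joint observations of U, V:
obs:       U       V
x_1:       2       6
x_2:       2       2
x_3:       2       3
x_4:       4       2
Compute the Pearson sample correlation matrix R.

Step 1 — column means:
  mean(U) = (2 + 2 + 2 + 4) / 4 = 10/4 = 2.5
  mean(V) = (6 + 2 + 3 + 2) / 4 = 13/4 = 3.25

Step 2 — sample variances and covariances s[i,j] = (1/(n-1)) · Σ_k (x_{k,i} - mean_i) · (x_{k,j} - mean_j), with n-1 = 3:
  s[U,U] = ((-0.5)·(-0.5) + (-0.5)·(-0.5) + (-0.5)·(-0.5) + (1.5)·(1.5)) / 3 = 3/3 = 1
  s[U,V] = ((-0.5)·(2.75) + (-0.5)·(-1.25) + (-0.5)·(-0.25) + (1.5)·(-1.25)) / 3 = -2.5/3 = -0.8333
  s[V,V] = ((2.75)·(2.75) + (-1.25)·(-1.25) + (-0.25)·(-0.25) + (-1.25)·(-1.25)) / 3 = 10.75/3 = 3.5833
  Sample standard deviations s_i = √(s[i,i]):
  s(U) = √(1) = 1
  s(V) = √(3.5833) = 1.893

Step 3 — r_{ij} = s_{ij} / (s_i · s_j):
  r[U,U] = 1 (diagonal).
  r[U,V] = -0.8333 / (1 · 1.893) = -0.8333 / 1.893 = -0.4402
  r[V,V] = 1 (diagonal).

R is symmetric with unit diagonal. Assembling:

R = [[1, -0.4402],
 [-0.4402, 1]]


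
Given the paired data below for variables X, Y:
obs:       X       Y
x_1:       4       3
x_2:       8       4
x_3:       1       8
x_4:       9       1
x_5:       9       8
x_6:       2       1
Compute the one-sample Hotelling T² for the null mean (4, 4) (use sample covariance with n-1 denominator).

Step 1 — sample mean vector:
  mean(X) = (4 + 8 + 1 + 9 + 9 + 2) / 6 = 33/6 = 5.5
  mean(Y) = (3 + 4 + 8 + 1 + 8 + 1) / 6 = 25/6 = 4.1667
  x̄ = (5.5, 4.1667),  deviation x̄ - mu_0 = (5.5, 4.1667) - (4, 4) = (1.5, 0.1667).

Step 2 — sample covariance matrix, S[i,j] = (1/(n-1)) · Σ_k (x_{k,i} - mean_i) · (x_{k,j} - mean_j), divisor n-1 = 5:
  S[X,X] = ((-1.5)·(-1.5) + (2.5)·(2.5) + (-4.5)·(-4.5) + (3.5)·(3.5) + (3.5)·(3.5) + (-3.5)·(-3.5)) / 5 = 65.5/5 = 13.1
  S[X,Y] = ((-1.5)·(-1.1667) + (2.5)·(-0.1667) + (-4.5)·(3.8333) + (3.5)·(-3.1667) + (3.5)·(3.8333) + (-3.5)·(-3.1667)) / 5 = -2.5/5 = -0.5
  S[Y,Y] = ((-1.1667)·(-1.1667) + (-0.1667)·(-0.1667) + (3.8333)·(3.8333) + (-3.1667)·(-3.1667) + (3.8333)·(3.8333) + (-3.1667)·(-3.1667)) / 5 = 50.8333/5 = 10.1667
  S = [[13.1, -0.5],
 [-0.5, 10.1667]].

Step 3 — invert S. det(S) = 13.1·10.1667 - (-0.5)² = 132.9333.
  S^{-1} = (1/det) · [[d, -b], [-b, a]] = [[0.0765, 0.0038],
 [0.0038, 0.0985]].

Step 4 — quadratic form (x̄ - mu_0)^T · S^{-1} · (x̄ - mu_0):
  S^{-1} · (x̄ - mu_0) = (0.1153, 0.0221),
  (x̄ - mu_0)^T · [...] = (1.5)·(0.1153) + (0.1667)·(0.0221) = 0.1767.

Step 5 — scale by n: T² = 6 · 0.1767 = 1.0602.

T² ≈ 1.0602
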